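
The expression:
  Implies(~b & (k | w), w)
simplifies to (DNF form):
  b | w | ~k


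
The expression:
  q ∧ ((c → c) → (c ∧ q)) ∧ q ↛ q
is never true.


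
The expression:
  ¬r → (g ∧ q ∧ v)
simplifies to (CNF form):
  (g ∨ r) ∧ (q ∨ r) ∧ (r ∨ v)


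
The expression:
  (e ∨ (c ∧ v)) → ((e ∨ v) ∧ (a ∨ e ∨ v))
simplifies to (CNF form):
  True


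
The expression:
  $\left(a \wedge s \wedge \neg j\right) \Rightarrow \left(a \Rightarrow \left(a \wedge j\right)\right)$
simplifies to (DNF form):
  $j \vee \neg a \vee \neg s$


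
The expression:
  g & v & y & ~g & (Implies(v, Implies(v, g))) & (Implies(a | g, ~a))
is never true.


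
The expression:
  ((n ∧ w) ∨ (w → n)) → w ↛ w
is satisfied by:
  {w: True, n: False}


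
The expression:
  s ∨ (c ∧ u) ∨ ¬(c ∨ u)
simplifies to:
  s ∨ (c ∧ u) ∨ (¬c ∧ ¬u)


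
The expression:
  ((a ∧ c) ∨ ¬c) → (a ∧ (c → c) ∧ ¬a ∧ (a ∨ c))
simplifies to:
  c ∧ ¬a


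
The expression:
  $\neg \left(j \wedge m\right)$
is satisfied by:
  {m: False, j: False}
  {j: True, m: False}
  {m: True, j: False}


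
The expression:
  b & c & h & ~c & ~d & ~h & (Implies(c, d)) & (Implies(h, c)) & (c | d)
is never true.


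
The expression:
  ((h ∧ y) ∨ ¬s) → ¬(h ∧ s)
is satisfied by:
  {s: False, y: False, h: False}
  {h: True, s: False, y: False}
  {y: True, s: False, h: False}
  {h: True, y: True, s: False}
  {s: True, h: False, y: False}
  {h: True, s: True, y: False}
  {y: True, s: True, h: False}


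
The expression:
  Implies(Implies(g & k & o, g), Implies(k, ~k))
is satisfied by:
  {k: False}


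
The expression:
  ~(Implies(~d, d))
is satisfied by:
  {d: False}


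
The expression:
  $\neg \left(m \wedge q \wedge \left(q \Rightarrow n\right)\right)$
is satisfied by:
  {m: False, q: False, n: False}
  {n: True, m: False, q: False}
  {q: True, m: False, n: False}
  {n: True, q: True, m: False}
  {m: True, n: False, q: False}
  {n: True, m: True, q: False}
  {q: True, m: True, n: False}


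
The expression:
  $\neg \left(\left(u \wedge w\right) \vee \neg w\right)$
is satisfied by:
  {w: True, u: False}


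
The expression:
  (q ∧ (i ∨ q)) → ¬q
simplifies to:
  ¬q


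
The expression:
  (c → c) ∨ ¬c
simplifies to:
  True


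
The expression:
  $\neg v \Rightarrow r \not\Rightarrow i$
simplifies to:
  $v \vee \left(r \wedge \neg i\right)$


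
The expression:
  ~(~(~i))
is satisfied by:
  {i: False}


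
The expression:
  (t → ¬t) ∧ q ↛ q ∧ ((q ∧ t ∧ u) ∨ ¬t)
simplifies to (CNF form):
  False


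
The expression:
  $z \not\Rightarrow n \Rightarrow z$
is always true.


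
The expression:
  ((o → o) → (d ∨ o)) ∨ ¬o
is always true.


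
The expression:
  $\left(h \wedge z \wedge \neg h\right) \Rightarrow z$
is always true.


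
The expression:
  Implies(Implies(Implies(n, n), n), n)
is always true.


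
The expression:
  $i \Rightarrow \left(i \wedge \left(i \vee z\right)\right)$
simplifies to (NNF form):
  $\text{True}$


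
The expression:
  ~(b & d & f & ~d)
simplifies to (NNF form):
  True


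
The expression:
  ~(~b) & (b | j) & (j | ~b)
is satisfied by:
  {j: True, b: True}


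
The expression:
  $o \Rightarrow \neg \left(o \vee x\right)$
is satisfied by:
  {o: False}


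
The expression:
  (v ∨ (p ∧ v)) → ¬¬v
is always true.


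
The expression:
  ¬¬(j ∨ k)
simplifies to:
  j ∨ k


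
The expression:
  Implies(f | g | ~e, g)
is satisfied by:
  {g: True, e: True, f: False}
  {g: True, e: False, f: False}
  {f: True, g: True, e: True}
  {f: True, g: True, e: False}
  {e: True, f: False, g: False}


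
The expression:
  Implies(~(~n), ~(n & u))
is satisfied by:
  {u: False, n: False}
  {n: True, u: False}
  {u: True, n: False}


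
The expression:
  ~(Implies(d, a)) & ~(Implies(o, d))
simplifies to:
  False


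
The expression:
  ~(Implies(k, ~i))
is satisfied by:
  {i: True, k: True}


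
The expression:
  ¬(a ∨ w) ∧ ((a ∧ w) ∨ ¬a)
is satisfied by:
  {w: False, a: False}


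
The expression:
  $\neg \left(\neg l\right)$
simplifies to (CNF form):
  $l$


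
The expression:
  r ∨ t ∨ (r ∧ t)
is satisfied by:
  {r: True, t: True}
  {r: True, t: False}
  {t: True, r: False}


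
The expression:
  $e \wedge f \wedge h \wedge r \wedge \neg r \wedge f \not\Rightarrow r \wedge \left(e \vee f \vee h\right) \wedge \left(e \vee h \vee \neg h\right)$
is never true.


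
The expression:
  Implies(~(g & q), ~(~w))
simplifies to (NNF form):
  w | (g & q)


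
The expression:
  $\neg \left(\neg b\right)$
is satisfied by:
  {b: True}


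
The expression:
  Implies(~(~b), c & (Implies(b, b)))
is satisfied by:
  {c: True, b: False}
  {b: False, c: False}
  {b: True, c: True}


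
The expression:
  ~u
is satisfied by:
  {u: False}


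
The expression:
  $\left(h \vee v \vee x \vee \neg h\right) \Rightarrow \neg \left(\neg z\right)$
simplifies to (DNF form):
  $z$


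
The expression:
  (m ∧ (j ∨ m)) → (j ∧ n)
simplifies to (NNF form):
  (j ∧ n) ∨ ¬m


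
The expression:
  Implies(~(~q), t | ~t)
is always true.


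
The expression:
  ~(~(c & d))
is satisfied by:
  {c: True, d: True}


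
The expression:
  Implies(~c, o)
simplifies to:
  c | o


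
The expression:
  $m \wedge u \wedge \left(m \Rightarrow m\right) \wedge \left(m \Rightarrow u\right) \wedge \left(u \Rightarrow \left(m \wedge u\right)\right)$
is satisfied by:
  {m: True, u: True}


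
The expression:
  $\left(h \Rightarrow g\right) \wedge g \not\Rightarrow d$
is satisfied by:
  {g: True, d: False}


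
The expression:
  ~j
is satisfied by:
  {j: False}


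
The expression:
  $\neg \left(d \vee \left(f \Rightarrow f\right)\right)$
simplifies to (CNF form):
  $\text{False}$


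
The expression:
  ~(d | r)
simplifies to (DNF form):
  ~d & ~r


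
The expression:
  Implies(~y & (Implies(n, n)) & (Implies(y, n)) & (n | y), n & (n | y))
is always true.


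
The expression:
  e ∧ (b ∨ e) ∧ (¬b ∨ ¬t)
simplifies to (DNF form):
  (e ∧ ¬b) ∨ (e ∧ ¬t)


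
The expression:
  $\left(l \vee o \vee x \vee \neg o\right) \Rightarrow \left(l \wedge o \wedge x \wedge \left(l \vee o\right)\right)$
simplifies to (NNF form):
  $l \wedge o \wedge x$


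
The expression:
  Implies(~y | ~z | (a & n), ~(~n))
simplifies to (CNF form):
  (n | y) & (n | z)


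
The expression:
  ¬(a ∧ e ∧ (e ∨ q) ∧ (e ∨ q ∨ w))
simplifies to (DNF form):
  ¬a ∨ ¬e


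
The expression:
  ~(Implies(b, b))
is never true.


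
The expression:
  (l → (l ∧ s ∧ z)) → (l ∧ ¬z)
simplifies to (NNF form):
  l ∧ (¬s ∨ ¬z)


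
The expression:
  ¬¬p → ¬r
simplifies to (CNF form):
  ¬p ∨ ¬r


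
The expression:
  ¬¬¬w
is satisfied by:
  {w: False}


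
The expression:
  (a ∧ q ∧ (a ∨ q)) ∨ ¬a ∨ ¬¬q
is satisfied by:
  {q: True, a: False}
  {a: False, q: False}
  {a: True, q: True}


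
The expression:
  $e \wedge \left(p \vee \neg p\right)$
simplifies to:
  $e$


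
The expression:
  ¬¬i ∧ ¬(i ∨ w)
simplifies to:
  False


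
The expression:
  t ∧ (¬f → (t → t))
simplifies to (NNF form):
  t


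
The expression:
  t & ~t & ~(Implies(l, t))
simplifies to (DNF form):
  False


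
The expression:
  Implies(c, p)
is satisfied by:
  {p: True, c: False}
  {c: False, p: False}
  {c: True, p: True}


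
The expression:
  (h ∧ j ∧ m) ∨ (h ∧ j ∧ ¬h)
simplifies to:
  h ∧ j ∧ m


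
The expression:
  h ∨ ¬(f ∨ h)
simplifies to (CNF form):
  h ∨ ¬f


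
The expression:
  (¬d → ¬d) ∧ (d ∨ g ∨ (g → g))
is always true.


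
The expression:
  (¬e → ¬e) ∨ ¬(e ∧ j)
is always true.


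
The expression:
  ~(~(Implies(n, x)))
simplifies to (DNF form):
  x | ~n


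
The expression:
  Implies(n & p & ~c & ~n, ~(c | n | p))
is always true.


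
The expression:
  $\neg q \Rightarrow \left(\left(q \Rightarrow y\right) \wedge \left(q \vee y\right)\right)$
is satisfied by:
  {y: True, q: True}
  {y: True, q: False}
  {q: True, y: False}


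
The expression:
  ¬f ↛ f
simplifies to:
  ¬f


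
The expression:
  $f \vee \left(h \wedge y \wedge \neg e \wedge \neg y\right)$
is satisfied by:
  {f: True}


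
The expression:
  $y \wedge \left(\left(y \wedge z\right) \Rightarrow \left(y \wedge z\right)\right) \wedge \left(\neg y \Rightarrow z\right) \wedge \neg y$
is never true.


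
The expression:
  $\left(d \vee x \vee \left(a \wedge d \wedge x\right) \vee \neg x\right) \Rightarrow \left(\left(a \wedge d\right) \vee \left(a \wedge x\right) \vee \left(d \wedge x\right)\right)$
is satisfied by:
  {a: True, d: True, x: True}
  {a: True, d: True, x: False}
  {a: True, x: True, d: False}
  {d: True, x: True, a: False}


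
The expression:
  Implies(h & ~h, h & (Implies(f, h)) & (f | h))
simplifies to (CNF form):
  True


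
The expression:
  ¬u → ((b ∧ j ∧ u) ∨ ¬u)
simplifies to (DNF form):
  True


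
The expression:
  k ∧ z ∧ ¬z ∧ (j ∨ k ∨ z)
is never true.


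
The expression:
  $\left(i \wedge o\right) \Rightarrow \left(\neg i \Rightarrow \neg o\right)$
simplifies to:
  $\text{True}$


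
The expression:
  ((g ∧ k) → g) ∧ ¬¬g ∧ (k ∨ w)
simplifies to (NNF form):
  g ∧ (k ∨ w)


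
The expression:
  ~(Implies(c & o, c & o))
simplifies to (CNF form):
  False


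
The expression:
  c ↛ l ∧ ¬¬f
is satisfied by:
  {c: True, f: True, l: False}


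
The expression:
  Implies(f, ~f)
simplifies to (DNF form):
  ~f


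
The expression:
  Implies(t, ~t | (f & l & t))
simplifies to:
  ~t | (f & l)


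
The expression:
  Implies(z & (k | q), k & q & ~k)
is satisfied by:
  {k: False, z: False, q: False}
  {q: True, k: False, z: False}
  {k: True, q: False, z: False}
  {q: True, k: True, z: False}
  {z: True, q: False, k: False}


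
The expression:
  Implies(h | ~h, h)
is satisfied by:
  {h: True}


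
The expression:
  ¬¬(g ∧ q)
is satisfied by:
  {g: True, q: True}


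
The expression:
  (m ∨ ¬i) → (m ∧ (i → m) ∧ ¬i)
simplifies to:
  (i ∧ ¬m) ∨ (m ∧ ¬i)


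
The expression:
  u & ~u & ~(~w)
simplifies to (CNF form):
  False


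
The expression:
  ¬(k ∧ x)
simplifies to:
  ¬k ∨ ¬x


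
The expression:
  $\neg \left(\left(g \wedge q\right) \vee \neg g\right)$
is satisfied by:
  {g: True, q: False}


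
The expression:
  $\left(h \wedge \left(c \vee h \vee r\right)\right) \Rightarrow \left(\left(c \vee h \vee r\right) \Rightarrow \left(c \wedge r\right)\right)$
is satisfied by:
  {c: True, r: True, h: False}
  {c: True, r: False, h: False}
  {r: True, c: False, h: False}
  {c: False, r: False, h: False}
  {c: True, h: True, r: True}


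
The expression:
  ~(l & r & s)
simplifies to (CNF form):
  ~l | ~r | ~s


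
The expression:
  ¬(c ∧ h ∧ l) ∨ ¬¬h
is always true.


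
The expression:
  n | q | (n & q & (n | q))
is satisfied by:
  {n: True, q: True}
  {n: True, q: False}
  {q: True, n: False}


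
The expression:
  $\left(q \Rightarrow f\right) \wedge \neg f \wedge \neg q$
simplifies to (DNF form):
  $\neg f \wedge \neg q$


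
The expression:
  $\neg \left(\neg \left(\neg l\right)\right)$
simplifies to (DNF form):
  $\neg l$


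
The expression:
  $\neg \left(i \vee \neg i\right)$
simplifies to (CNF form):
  $\text{False}$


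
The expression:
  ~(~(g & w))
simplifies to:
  g & w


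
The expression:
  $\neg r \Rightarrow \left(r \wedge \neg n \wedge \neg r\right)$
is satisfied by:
  {r: True}


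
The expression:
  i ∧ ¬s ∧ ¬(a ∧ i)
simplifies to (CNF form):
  i ∧ ¬a ∧ ¬s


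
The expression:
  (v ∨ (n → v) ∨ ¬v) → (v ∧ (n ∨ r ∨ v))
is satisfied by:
  {v: True}


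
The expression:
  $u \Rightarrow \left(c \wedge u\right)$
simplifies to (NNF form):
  $c \vee \neg u$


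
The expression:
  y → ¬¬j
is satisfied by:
  {j: True, y: False}
  {y: False, j: False}
  {y: True, j: True}


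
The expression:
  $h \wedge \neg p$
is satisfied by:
  {h: True, p: False}


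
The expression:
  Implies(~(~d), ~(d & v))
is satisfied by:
  {v: False, d: False}
  {d: True, v: False}
  {v: True, d: False}


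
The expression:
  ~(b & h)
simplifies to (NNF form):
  ~b | ~h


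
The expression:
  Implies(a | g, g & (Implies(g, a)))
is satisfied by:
  {a: False, g: False}
  {g: True, a: True}


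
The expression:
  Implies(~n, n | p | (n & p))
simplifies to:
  n | p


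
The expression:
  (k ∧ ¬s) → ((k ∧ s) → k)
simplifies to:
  True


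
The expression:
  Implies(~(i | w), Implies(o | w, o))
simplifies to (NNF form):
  True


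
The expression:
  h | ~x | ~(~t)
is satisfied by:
  {t: True, h: True, x: False}
  {t: True, h: False, x: False}
  {h: True, t: False, x: False}
  {t: False, h: False, x: False}
  {x: True, t: True, h: True}
  {x: True, t: True, h: False}
  {x: True, h: True, t: False}


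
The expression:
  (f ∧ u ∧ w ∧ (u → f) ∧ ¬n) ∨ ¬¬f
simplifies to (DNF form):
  f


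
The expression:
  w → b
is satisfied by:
  {b: True, w: False}
  {w: False, b: False}
  {w: True, b: True}


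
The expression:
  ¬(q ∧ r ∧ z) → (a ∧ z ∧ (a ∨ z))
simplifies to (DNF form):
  (a ∧ z) ∨ (a ∧ q ∧ z) ∨ (a ∧ r ∧ z) ∨ (q ∧ r ∧ z)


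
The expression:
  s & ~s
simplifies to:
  False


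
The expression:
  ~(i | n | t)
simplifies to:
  ~i & ~n & ~t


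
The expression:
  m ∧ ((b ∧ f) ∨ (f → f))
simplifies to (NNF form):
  m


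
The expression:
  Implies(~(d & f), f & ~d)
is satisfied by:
  {f: True}


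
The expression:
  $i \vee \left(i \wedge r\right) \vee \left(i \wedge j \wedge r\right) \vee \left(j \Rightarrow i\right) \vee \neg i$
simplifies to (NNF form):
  $\text{True}$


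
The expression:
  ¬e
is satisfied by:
  {e: False}


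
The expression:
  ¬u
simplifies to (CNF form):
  ¬u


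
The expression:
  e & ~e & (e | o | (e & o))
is never true.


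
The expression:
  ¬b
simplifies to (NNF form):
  ¬b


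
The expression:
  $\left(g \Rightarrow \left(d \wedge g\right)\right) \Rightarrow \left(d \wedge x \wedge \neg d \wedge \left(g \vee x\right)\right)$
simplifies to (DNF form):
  $g \wedge \neg d$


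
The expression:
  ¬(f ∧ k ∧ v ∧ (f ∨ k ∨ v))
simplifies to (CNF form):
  ¬f ∨ ¬k ∨ ¬v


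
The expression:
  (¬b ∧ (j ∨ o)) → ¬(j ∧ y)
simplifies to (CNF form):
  b ∨ ¬j ∨ ¬y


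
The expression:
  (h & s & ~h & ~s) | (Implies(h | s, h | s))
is always true.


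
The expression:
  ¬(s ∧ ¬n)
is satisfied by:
  {n: True, s: False}
  {s: False, n: False}
  {s: True, n: True}


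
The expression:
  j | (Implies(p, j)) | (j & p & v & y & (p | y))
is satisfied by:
  {j: True, p: False}
  {p: False, j: False}
  {p: True, j: True}


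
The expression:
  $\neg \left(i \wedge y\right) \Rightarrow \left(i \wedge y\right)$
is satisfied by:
  {i: True, y: True}


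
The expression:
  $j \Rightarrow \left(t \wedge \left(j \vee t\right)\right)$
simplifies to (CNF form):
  $t \vee \neg j$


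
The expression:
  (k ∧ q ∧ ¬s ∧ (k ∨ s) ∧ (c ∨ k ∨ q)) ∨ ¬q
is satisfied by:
  {k: True, s: False, q: False}
  {s: False, q: False, k: False}
  {k: True, s: True, q: False}
  {s: True, k: False, q: False}
  {q: True, k: True, s: False}


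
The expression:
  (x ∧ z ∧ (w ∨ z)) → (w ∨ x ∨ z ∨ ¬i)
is always true.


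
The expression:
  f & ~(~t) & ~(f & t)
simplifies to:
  False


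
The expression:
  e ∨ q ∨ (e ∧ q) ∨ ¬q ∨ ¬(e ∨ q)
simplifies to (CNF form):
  True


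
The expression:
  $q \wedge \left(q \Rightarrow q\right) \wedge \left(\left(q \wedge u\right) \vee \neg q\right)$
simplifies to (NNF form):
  $q \wedge u$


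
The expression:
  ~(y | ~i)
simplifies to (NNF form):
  i & ~y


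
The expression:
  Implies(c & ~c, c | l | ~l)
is always true.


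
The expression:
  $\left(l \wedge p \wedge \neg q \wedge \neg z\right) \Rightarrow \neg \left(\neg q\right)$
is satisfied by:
  {q: True, z: True, l: False, p: False}
  {q: True, l: False, z: False, p: False}
  {z: True, q: False, l: False, p: False}
  {q: False, l: False, z: False, p: False}
  {p: True, q: True, z: True, l: False}
  {p: True, q: True, l: False, z: False}
  {p: True, z: True, q: False, l: False}
  {p: True, q: False, l: False, z: False}
  {q: True, l: True, z: True, p: False}
  {q: True, l: True, p: False, z: False}
  {l: True, z: True, p: False, q: False}
  {l: True, p: False, z: False, q: False}
  {q: True, l: True, p: True, z: True}
  {q: True, l: True, p: True, z: False}
  {l: True, p: True, z: True, q: False}


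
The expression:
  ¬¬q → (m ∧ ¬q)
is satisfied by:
  {q: False}


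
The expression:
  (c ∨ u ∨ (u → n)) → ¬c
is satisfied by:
  {c: False}


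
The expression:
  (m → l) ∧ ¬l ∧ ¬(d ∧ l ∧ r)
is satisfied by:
  {l: False, m: False}


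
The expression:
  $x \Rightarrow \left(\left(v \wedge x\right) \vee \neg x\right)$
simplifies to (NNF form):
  $v \vee \neg x$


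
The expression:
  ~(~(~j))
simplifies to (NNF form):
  ~j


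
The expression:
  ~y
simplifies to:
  ~y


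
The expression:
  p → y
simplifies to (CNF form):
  y ∨ ¬p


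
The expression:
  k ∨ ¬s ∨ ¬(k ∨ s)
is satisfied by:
  {k: True, s: False}
  {s: False, k: False}
  {s: True, k: True}


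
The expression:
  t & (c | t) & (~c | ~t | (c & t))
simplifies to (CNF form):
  t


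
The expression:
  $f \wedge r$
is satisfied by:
  {r: True, f: True}


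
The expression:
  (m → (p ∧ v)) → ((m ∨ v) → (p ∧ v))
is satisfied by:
  {p: True, m: True, v: False}
  {p: True, v: False, m: False}
  {m: True, v: False, p: False}
  {m: False, v: False, p: False}
  {p: True, m: True, v: True}
  {p: True, v: True, m: False}
  {m: True, v: True, p: False}


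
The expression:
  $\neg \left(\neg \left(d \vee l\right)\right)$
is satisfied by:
  {d: True, l: True}
  {d: True, l: False}
  {l: True, d: False}


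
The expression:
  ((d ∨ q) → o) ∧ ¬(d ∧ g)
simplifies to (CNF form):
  (o ∨ ¬d) ∧ (o ∨ ¬q) ∧ (¬d ∨ ¬g) ∧ (o ∨ ¬d ∨ ¬g) ∧ (o ∨ ¬d ∨ ¬q) ∧ (o ∨ ¬g ∨ ¬q) ∧ (¬d ∨ ¬g ∨ ¬q)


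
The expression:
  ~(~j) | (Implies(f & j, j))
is always true.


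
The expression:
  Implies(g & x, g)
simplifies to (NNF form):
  True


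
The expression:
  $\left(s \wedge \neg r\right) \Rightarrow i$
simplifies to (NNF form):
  $i \vee r \vee \neg s$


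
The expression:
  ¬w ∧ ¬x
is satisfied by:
  {x: False, w: False}


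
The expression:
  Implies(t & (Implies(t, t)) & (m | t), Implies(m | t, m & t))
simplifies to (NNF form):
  m | ~t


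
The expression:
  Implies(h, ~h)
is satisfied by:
  {h: False}


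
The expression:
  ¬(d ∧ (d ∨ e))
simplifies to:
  ¬d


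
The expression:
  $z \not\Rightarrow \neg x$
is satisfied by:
  {z: True, x: True}


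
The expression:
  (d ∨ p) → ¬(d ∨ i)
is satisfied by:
  {d: False, p: False, i: False}
  {i: True, d: False, p: False}
  {p: True, d: False, i: False}


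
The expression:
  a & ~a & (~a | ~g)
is never true.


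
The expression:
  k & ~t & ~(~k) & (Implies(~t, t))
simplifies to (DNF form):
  False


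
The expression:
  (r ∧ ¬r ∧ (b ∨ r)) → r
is always true.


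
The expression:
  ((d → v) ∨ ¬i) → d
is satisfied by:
  {d: True}


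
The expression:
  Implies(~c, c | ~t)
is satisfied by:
  {c: True, t: False}
  {t: False, c: False}
  {t: True, c: True}


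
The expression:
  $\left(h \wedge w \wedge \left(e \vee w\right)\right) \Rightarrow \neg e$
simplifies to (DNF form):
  $\neg e \vee \neg h \vee \neg w$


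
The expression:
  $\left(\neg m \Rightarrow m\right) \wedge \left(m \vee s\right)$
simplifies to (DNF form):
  $m$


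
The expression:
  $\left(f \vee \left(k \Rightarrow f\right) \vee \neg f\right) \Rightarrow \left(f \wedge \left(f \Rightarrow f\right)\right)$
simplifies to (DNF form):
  $f$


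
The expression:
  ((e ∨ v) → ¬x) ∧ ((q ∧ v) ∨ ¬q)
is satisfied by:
  {e: False, x: False, v: False, q: False}
  {v: True, e: False, x: False, q: False}
  {q: True, v: True, e: False, x: False}
  {e: True, q: False, x: False, v: False}
  {v: True, e: True, q: False, x: False}
  {q: True, v: True, e: True, x: False}
  {x: True, e: False, v: False, q: False}


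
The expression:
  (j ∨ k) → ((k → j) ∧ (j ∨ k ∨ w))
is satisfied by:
  {j: True, k: False}
  {k: False, j: False}
  {k: True, j: True}


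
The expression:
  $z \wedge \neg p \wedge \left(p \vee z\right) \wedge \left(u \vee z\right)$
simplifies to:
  $z \wedge \neg p$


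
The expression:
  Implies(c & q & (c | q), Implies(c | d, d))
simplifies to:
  d | ~c | ~q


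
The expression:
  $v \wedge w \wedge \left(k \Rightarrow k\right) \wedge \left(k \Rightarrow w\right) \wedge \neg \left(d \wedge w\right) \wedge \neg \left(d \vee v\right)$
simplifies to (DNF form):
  $\text{False}$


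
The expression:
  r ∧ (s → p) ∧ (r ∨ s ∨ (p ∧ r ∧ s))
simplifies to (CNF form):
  r ∧ (p ∨ ¬s)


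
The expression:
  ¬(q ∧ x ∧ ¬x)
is always true.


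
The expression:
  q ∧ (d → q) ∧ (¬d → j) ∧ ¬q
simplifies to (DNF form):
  False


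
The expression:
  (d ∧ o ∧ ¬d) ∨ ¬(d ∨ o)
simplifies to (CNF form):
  ¬d ∧ ¬o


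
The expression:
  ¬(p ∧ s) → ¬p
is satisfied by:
  {s: True, p: False}
  {p: False, s: False}
  {p: True, s: True}


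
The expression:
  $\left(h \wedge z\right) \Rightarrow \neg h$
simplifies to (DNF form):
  $\neg h \vee \neg z$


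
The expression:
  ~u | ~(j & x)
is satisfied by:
  {u: False, x: False, j: False}
  {j: True, u: False, x: False}
  {x: True, u: False, j: False}
  {j: True, x: True, u: False}
  {u: True, j: False, x: False}
  {j: True, u: True, x: False}
  {x: True, u: True, j: False}


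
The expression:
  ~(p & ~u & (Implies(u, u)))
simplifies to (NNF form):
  u | ~p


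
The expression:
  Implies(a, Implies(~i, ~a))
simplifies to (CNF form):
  i | ~a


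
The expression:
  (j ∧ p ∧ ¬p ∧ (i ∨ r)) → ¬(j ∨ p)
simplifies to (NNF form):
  True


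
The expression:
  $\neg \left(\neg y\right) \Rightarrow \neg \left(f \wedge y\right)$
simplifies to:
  $\neg f \vee \neg y$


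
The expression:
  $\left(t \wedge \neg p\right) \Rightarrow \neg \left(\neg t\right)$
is always true.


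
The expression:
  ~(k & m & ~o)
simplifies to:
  o | ~k | ~m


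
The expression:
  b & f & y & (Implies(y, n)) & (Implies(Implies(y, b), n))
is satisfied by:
  {y: True, b: True, f: True, n: True}


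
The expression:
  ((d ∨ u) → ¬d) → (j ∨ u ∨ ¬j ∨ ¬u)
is always true.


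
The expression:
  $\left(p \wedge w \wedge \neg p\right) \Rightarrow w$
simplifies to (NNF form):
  $\text{True}$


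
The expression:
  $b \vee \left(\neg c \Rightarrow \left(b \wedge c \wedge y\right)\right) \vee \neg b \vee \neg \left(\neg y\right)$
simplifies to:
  $\text{True}$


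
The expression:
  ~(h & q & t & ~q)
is always true.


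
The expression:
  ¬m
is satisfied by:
  {m: False}


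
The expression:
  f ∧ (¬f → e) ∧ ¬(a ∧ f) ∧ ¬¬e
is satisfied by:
  {e: True, f: True, a: False}


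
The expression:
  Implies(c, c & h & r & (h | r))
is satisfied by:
  {h: True, r: True, c: False}
  {h: True, r: False, c: False}
  {r: True, h: False, c: False}
  {h: False, r: False, c: False}
  {h: True, c: True, r: True}


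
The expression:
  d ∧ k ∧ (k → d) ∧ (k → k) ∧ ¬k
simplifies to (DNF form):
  False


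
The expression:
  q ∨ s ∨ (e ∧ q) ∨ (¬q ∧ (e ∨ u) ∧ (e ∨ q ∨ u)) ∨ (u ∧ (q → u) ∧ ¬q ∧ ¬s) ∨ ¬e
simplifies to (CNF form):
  True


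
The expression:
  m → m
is always true.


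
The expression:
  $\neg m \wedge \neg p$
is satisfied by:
  {p: False, m: False}


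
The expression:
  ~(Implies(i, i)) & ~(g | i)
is never true.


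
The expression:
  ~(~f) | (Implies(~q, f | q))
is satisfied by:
  {q: True, f: True}
  {q: True, f: False}
  {f: True, q: False}


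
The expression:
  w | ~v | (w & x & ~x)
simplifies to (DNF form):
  w | ~v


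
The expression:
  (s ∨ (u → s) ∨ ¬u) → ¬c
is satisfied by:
  {u: True, s: False, c: False}
  {s: False, c: False, u: False}
  {u: True, s: True, c: False}
  {s: True, u: False, c: False}
  {c: True, u: True, s: False}


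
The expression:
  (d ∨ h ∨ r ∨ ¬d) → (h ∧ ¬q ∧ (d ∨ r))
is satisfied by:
  {r: True, d: True, h: True, q: False}
  {r: True, h: True, q: False, d: False}
  {d: True, h: True, q: False, r: False}


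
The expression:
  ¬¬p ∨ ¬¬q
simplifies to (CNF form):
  p ∨ q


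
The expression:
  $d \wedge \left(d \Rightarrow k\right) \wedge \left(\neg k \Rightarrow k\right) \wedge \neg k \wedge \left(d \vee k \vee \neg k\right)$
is never true.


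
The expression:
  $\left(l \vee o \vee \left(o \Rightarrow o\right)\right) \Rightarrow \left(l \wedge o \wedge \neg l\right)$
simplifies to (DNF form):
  $\text{False}$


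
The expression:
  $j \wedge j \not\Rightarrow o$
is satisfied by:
  {j: True, o: False}


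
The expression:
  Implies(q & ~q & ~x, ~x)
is always true.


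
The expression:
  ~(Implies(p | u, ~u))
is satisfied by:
  {u: True}


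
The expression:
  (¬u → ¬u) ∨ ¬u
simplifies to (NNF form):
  True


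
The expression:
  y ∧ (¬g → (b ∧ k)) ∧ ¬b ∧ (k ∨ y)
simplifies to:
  g ∧ y ∧ ¬b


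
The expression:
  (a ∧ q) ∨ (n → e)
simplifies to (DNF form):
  e ∨ (a ∧ q) ∨ ¬n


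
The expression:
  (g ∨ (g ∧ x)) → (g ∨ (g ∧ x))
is always true.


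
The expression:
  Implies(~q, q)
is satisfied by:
  {q: True}


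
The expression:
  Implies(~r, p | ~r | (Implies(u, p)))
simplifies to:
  True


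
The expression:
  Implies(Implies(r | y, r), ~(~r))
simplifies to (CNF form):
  r | y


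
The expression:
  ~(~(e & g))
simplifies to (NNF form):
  e & g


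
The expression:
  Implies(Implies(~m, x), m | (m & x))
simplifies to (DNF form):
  m | ~x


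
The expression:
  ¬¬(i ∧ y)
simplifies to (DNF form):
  i ∧ y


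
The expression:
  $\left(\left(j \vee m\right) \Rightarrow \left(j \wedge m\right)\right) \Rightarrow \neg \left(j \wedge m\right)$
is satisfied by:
  {m: False, j: False}
  {j: True, m: False}
  {m: True, j: False}


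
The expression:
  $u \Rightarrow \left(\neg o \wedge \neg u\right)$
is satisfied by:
  {u: False}


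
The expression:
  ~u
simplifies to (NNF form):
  ~u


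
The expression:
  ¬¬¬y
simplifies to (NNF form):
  ¬y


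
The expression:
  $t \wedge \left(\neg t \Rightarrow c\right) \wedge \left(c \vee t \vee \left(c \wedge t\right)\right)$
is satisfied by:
  {t: True}


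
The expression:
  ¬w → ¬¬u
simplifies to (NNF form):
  u ∨ w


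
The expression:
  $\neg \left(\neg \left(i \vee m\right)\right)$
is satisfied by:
  {i: True, m: True}
  {i: True, m: False}
  {m: True, i: False}


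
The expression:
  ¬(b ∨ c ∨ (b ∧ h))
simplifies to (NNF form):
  ¬b ∧ ¬c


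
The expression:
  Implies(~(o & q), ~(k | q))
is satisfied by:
  {o: True, k: False, q: False}
  {k: False, q: False, o: False}
  {o: True, q: True, k: False}
  {o: True, q: True, k: True}


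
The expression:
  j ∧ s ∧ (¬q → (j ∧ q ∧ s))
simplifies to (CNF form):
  j ∧ q ∧ s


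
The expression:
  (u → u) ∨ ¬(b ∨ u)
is always true.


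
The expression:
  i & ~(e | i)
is never true.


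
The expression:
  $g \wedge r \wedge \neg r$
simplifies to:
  $\text{False}$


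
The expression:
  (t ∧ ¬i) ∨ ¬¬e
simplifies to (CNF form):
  (e ∨ t) ∧ (e ∨ ¬i)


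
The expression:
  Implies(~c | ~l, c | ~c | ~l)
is always true.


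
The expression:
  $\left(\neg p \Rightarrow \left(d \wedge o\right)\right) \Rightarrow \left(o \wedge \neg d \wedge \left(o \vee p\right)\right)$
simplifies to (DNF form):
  $\left(o \wedge \neg d\right) \vee \left(\neg o \wedge \neg p\right)$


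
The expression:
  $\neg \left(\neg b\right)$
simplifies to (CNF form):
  $b$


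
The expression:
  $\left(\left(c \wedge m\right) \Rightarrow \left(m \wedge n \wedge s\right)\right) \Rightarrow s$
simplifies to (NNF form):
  $s \vee \left(c \wedge m\right)$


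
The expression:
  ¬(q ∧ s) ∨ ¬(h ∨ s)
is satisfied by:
  {s: False, q: False}
  {q: True, s: False}
  {s: True, q: False}


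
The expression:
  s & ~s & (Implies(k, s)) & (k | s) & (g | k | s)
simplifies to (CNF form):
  False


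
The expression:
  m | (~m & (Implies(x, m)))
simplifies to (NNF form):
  m | ~x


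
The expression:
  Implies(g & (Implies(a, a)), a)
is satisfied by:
  {a: True, g: False}
  {g: False, a: False}
  {g: True, a: True}


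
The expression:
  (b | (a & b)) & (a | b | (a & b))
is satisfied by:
  {b: True}


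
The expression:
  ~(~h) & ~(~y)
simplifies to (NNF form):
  h & y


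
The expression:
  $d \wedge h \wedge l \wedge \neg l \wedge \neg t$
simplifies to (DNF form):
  $\text{False}$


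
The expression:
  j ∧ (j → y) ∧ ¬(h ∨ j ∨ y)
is never true.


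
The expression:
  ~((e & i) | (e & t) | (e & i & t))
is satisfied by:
  {i: False, e: False, t: False}
  {t: True, i: False, e: False}
  {i: True, t: False, e: False}
  {t: True, i: True, e: False}
  {e: True, t: False, i: False}


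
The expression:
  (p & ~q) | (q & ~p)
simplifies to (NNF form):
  (p & ~q) | (q & ~p)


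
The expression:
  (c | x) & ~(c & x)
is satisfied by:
  {x: True, c: False}
  {c: True, x: False}


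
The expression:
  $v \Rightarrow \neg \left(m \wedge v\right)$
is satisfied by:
  {m: False, v: False}
  {v: True, m: False}
  {m: True, v: False}


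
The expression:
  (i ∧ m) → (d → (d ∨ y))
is always true.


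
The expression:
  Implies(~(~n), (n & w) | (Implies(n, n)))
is always true.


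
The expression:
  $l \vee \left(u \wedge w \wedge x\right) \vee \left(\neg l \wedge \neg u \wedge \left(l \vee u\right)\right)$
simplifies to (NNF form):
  $l \vee \left(u \wedge w \wedge x\right)$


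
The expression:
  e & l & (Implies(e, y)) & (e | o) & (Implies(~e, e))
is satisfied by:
  {e: True, y: True, l: True}


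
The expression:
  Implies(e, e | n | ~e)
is always true.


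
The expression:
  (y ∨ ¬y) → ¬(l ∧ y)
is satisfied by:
  {l: False, y: False}
  {y: True, l: False}
  {l: True, y: False}


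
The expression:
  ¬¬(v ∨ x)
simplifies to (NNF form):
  v ∨ x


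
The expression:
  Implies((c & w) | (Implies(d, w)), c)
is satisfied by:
  {d: True, c: True, w: False}
  {c: True, w: False, d: False}
  {d: True, c: True, w: True}
  {c: True, w: True, d: False}
  {d: True, w: False, c: False}


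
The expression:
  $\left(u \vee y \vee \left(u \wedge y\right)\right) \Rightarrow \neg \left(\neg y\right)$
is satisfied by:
  {y: True, u: False}
  {u: False, y: False}
  {u: True, y: True}


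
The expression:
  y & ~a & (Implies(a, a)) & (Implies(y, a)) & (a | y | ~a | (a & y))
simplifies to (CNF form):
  False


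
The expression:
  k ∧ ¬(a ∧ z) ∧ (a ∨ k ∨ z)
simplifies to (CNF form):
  k ∧ (¬a ∨ ¬z)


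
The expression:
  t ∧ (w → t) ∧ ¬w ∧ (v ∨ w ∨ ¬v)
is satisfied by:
  {t: True, w: False}


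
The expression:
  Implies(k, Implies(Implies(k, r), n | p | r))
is always true.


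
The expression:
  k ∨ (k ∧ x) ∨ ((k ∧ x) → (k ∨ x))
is always true.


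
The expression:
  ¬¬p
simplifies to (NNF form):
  p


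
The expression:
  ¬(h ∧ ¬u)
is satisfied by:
  {u: True, h: False}
  {h: False, u: False}
  {h: True, u: True}


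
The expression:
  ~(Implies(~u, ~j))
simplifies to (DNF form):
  j & ~u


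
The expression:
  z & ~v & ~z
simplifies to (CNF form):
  False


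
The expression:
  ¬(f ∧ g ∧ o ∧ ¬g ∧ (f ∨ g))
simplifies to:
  True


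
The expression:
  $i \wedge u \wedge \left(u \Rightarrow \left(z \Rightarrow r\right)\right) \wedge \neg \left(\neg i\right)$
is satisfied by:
  {i: True, r: True, u: True, z: False}
  {i: True, u: True, z: False, r: False}
  {i: True, r: True, z: True, u: True}


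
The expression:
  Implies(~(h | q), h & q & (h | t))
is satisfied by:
  {q: True, h: True}
  {q: True, h: False}
  {h: True, q: False}


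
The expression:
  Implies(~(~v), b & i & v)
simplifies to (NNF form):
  ~v | (b & i)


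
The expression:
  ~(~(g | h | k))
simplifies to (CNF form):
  g | h | k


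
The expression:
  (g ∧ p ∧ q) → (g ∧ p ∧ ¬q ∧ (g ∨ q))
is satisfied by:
  {p: False, q: False, g: False}
  {g: True, p: False, q: False}
  {q: True, p: False, g: False}
  {g: True, q: True, p: False}
  {p: True, g: False, q: False}
  {g: True, p: True, q: False}
  {q: True, p: True, g: False}


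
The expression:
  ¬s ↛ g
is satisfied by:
  {g: False, s: False}


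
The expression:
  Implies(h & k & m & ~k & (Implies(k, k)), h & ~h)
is always true.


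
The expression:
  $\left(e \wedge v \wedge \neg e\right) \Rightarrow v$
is always true.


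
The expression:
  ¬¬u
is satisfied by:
  {u: True}


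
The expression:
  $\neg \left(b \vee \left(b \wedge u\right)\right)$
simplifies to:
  $\neg b$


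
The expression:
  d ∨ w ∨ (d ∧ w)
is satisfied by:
  {d: True, w: True}
  {d: True, w: False}
  {w: True, d: False}


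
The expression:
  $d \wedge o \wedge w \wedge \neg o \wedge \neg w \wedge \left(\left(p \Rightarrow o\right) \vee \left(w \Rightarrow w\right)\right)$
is never true.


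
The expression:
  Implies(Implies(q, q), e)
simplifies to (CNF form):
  e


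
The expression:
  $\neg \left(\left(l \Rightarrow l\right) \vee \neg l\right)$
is never true.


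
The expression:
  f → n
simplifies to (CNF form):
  n ∨ ¬f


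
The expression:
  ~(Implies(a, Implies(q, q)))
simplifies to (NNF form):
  False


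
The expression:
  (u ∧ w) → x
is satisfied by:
  {x: True, w: False, u: False}
  {w: False, u: False, x: False}
  {x: True, u: True, w: False}
  {u: True, w: False, x: False}
  {x: True, w: True, u: False}
  {w: True, x: False, u: False}
  {x: True, u: True, w: True}


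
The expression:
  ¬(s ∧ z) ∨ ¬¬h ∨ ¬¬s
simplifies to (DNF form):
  True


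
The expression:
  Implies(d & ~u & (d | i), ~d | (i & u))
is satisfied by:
  {u: True, d: False}
  {d: False, u: False}
  {d: True, u: True}


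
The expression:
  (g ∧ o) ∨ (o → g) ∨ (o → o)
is always true.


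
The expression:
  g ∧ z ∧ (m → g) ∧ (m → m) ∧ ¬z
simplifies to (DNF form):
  False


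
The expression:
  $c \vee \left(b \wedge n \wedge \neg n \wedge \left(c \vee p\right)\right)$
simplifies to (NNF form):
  $c$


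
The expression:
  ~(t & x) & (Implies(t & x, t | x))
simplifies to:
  ~t | ~x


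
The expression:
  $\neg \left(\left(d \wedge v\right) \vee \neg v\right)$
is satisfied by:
  {v: True, d: False}


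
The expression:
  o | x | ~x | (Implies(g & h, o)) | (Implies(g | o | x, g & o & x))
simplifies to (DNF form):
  True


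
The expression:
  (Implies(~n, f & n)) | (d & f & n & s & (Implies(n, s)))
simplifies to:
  n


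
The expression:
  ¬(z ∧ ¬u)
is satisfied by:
  {u: True, z: False}
  {z: False, u: False}
  {z: True, u: True}


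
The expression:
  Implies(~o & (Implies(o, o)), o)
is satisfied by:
  {o: True}


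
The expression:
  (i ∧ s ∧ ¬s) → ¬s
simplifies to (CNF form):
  True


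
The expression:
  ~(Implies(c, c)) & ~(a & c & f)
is never true.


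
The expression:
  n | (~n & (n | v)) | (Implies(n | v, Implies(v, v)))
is always true.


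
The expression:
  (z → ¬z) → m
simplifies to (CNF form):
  m ∨ z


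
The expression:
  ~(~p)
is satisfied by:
  {p: True}


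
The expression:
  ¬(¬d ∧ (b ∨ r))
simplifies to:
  d ∨ (¬b ∧ ¬r)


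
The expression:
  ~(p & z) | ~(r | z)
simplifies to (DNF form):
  ~p | ~z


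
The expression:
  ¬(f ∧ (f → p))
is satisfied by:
  {p: False, f: False}
  {f: True, p: False}
  {p: True, f: False}


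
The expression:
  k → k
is always true.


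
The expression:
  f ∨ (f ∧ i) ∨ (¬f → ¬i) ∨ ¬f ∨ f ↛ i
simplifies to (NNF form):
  True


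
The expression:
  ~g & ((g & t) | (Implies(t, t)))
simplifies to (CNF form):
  ~g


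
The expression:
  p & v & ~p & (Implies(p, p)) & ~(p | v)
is never true.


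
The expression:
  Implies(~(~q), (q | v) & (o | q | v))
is always true.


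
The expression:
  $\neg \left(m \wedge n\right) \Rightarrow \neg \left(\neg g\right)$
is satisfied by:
  {m: True, g: True, n: True}
  {m: True, g: True, n: False}
  {g: True, n: True, m: False}
  {g: True, n: False, m: False}
  {m: True, n: True, g: False}


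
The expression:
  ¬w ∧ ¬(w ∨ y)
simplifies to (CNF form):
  ¬w ∧ ¬y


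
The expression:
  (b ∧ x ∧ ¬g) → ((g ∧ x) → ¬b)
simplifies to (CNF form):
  True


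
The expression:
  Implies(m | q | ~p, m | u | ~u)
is always true.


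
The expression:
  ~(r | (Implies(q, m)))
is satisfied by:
  {q: True, r: False, m: False}


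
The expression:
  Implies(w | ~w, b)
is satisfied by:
  {b: True}


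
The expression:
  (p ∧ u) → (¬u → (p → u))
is always true.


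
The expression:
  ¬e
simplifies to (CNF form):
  ¬e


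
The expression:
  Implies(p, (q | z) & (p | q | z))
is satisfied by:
  {q: True, z: True, p: False}
  {q: True, p: False, z: False}
  {z: True, p: False, q: False}
  {z: False, p: False, q: False}
  {q: True, z: True, p: True}
  {q: True, p: True, z: False}
  {z: True, p: True, q: False}
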